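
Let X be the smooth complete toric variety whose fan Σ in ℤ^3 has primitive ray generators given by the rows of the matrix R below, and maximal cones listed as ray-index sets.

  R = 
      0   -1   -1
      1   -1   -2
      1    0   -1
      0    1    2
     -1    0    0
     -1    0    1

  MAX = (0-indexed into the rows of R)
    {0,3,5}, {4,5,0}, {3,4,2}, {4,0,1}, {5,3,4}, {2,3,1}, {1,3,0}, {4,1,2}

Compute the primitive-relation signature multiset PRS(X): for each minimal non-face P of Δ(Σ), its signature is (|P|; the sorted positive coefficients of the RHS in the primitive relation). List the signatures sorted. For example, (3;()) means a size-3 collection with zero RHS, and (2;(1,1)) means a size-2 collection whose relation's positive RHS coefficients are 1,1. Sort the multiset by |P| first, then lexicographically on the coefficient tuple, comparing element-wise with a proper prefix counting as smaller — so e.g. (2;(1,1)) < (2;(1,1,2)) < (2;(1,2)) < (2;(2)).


Σ has 5 primitive collections:

  P = {2,5}:  v_{2} + v_{5} = 0 ; sig = (2;())
  P = {0,2}:  v_{0} + v_{2} = v_{1} ; sig = (2;(1))
  P = {1,5}:  v_{1} + v_{5} = v_{0} ; sig = (2;(1))
  P = {1,3,4}:  v_{1} + v_{3} + v_{4} = 0 ; sig = (3;())
  P = {0,3,4}:  v_{0} + v_{3} + v_{4} = v_{5} ; sig = (3;(1))

so the primitive-relation signature multiset is
    (2;())
    (2;(1))
    (2;(1))
    (3;())
    (3;(1))


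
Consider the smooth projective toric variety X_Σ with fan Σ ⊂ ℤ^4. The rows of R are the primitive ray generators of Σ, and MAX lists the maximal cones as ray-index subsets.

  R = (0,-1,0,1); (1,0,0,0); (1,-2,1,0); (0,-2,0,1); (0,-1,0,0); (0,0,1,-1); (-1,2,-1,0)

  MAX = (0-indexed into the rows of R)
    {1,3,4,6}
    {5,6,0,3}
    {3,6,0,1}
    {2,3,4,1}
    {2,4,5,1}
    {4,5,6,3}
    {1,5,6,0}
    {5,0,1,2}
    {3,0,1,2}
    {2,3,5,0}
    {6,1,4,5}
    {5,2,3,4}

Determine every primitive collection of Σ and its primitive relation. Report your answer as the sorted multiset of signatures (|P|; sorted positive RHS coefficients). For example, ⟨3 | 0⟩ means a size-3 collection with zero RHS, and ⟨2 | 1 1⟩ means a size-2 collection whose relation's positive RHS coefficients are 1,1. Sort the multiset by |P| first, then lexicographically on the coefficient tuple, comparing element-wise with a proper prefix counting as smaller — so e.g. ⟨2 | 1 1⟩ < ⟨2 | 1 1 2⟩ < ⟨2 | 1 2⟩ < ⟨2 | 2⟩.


Minimal non-faces — 3 found among 7 rays, 12 max cones:

  • {2,6}:  v_{2} + v_{6} = 0  →  sig = ⟨2 | 0⟩
  • {0,4}:  v_{0} + v_{4} = v_{3}  →  sig = ⟨2 | 1⟩
  • {1,3,5}:  v_{1} + v_{3} + v_{5} = v_{2}  →  sig = ⟨3 | 1⟩

so the primitive-relation signature multiset is
    |P|=2: 2 collections, coeffs (), (1)
    |P|=3: 1 collection, coeffs (1)


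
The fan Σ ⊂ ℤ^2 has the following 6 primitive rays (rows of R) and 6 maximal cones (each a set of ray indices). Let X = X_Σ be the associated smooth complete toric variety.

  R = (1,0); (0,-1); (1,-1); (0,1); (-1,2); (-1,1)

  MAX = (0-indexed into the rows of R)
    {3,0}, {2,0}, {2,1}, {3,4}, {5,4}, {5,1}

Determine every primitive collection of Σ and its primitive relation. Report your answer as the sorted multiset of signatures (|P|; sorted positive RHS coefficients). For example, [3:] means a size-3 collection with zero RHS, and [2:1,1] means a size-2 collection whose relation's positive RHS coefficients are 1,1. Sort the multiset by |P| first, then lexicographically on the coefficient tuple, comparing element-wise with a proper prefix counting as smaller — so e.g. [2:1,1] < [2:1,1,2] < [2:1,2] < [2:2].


Σ has 9 primitive collections:

  {1,3}:  v_{1} + v_{3} = 0 — sig = [2:]
  {2,5}:  v_{2} + v_{5} = 0 — sig = [2:]
  {0,1}:  v_{0} + v_{1} = v_{2} — sig = [2:1]
  {0,5}:  v_{0} + v_{5} = v_{3} — sig = [2:1]
  {1,4}:  v_{1} + v_{4} = v_{5} — sig = [2:1]
  {2,3}:  v_{2} + v_{3} = v_{0} — sig = [2:1]
  {2,4}:  v_{2} + v_{4} = v_{3} — sig = [2:1]
  {3,5}:  v_{3} + v_{5} = v_{4} — sig = [2:1]
  {0,4}:  v_{0} + v_{4} = 2·v_{3} — sig = [2:2]

Sorted signature multiset PRS(X):
[[2:], [2:], [2:1], [2:1], [2:1], [2:1], [2:1], [2:1], [2:2]]


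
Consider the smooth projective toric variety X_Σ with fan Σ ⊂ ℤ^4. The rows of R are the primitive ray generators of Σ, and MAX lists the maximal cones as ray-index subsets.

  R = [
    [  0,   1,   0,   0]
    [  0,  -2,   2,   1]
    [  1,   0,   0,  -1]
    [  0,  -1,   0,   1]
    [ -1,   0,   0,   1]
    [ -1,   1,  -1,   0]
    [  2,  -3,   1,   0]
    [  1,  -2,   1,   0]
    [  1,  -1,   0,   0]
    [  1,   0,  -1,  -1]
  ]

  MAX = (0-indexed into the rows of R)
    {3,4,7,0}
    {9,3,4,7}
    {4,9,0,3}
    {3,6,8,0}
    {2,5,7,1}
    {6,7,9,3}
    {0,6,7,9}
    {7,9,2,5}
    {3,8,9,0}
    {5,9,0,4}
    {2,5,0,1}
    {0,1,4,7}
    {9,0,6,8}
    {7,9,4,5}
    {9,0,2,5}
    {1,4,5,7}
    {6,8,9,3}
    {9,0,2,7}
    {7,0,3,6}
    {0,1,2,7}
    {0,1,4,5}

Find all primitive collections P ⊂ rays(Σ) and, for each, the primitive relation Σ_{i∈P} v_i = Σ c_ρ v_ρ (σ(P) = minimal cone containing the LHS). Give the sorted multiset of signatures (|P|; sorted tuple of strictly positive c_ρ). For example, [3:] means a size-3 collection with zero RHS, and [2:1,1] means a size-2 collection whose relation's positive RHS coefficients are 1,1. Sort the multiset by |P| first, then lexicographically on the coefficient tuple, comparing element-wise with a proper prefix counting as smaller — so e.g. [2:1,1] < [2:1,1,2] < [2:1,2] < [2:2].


Δ(Σ) — 10 vertices, 18 min non-faces:

  {2,4}:  v_{2} + v_{4} = 0 — sig = [2:]
  {1,9}:  v_{1} + v_{9} = v_{7} — sig = [2:1]
  {2,3}:  v_{2} + v_{3} = v_{8} — sig = [2:1]
  {4,8}:  v_{4} + v_{8} = v_{3} — sig = [2:1]
  {7,8}:  v_{7} + v_{8} = v_{6} — sig = [2:1]
  {4,6}:  v_{4} + v_{6} = v_{3} + v_{7} — sig = [2:1,1]
  {5,8}:  v_{5} + v_{8} = v_{4} + v_{9} — sig = [2:1,1]
  {2,8}:  v_{2} + v_{8} = v_{0} + v_{7} + v_{9} — sig = [2:1,1,1]
  {5,6}:  v_{5} + v_{6} = v_{4} + v_{7} + v_{9} — sig = [2:1,1,1]
  {1,8}:  v_{1} + v_{8} = v_{0} + v_{4} + 2·v_{7} — sig = [2:1,1,2]
  {2,6}:  v_{2} + v_{6} = v_{0} + 2·v_{7} + v_{9} — sig = [2:1,1,2]
  {1,6}:  v_{1} + v_{6} = v_{0} + v_{4} + 3·v_{7} — sig = [2:1,1,3]
  {3,5}:  v_{3} + v_{5} = 2·v_{4} + v_{9} — sig = [2:1,2]
  {1,3}:  v_{1} + v_{3} = v_{0} + 2·v_{4} + 2·v_{7} — sig = [2:1,2,2]
  {0,5,7}:  v_{0} + v_{5} + v_{7} = 0 — sig = [3:]
  {0,4,7,9}:  v_{0} + v_{4} + v_{7} + v_{9} = v_{8} — sig = [4:1]
  {0,3,7,9}:  v_{0} + v_{3} + v_{7} + v_{9} = 2·v_{8} — sig = [4:2]
  {0,3,6,9}:  v_{0} + v_{3} + v_{6} + v_{9} = 3·v_{8} — sig = [4:3]

Hence PRS(X_Σ) =
[[2:], [2:1], [2:1], [2:1], [2:1], [2:1,1], [2:1,1], [2:1,1,1], [2:1,1,1], [2:1,1,2], [2:1,1,2], [2:1,1,3], [2:1,2], [2:1,2,2], [3:], [4:1], [4:2], [4:3]]


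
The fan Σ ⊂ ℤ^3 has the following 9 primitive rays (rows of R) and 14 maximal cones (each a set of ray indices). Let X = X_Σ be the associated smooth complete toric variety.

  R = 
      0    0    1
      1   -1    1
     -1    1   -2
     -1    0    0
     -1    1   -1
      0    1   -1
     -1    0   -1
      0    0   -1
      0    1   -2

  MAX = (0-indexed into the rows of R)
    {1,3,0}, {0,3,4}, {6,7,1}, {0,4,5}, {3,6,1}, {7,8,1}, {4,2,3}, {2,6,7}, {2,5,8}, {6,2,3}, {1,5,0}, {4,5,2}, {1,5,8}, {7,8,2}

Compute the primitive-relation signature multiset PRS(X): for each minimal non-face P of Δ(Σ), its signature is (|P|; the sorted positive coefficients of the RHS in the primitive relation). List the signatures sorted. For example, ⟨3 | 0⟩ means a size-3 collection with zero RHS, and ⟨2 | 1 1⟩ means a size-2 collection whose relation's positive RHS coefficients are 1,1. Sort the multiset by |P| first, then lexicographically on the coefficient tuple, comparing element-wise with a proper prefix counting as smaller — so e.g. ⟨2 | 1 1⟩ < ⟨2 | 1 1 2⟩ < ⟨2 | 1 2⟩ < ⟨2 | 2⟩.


The 15 primitive collections of Σ (r=9, n=3):

  P={0,7}:  v_{0} + v_{7} = 0  →  sig = ⟨2 | 0⟩
  P={1,4}:  v_{1} + v_{4} = 0  →  sig = ⟨2 | 0⟩
  P={0,2}:  v_{0} + v_{2} = v_{4}  →  sig = ⟨2 | 1⟩
  P={0,6}:  v_{0} + v_{6} = v_{3}  →  sig = ⟨2 | 1⟩
  P={0,8}:  v_{0} + v_{8} = v_{5}  →  sig = ⟨2 | 1⟩
  P={1,2}:  v_{1} + v_{2} = v_{7}  →  sig = ⟨2 | 1⟩
  P={3,5}:  v_{3} + v_{5} = v_{4}  →  sig = ⟨2 | 1⟩
  P={3,7}:  v_{3} + v_{7} = v_{6}  →  sig = ⟨2 | 1⟩
  P={3,8}:  v_{3} + v_{8} = v_{2}  →  sig = ⟨2 | 1⟩
  P={4,7}:  v_{4} + v_{7} = v_{2}  →  sig = ⟨2 | 1⟩
  P={5,6}:  v_{5} + v_{6} = v_{2}  →  sig = ⟨2 | 1⟩
  P={5,7}:  v_{5} + v_{7} = v_{8}  →  sig = ⟨2 | 1⟩
  P={4,6}:  v_{4} + v_{6} = v_{2} + v_{3}  →  sig = ⟨2 | 1 1⟩
  P={4,8}:  v_{4} + v_{8} = v_{2} + v_{5}  →  sig = ⟨2 | 1 1⟩
  P={6,8}:  v_{6} + v_{8} = v_{2} + v_{7}  →  sig = ⟨2 | 1 1⟩

so the primitive-relation signature multiset is
    ⟨2 | 0⟩
    ⟨2 | 0⟩
    ⟨2 | 1⟩
    ⟨2 | 1⟩
    ⟨2 | 1⟩
    ⟨2 | 1⟩
    ⟨2 | 1⟩
    ⟨2 | 1⟩
    ⟨2 | 1⟩
    ⟨2 | 1⟩
    ⟨2 | 1⟩
    ⟨2 | 1⟩
    ⟨2 | 1 1⟩
    ⟨2 | 1 1⟩
    ⟨2 | 1 1⟩


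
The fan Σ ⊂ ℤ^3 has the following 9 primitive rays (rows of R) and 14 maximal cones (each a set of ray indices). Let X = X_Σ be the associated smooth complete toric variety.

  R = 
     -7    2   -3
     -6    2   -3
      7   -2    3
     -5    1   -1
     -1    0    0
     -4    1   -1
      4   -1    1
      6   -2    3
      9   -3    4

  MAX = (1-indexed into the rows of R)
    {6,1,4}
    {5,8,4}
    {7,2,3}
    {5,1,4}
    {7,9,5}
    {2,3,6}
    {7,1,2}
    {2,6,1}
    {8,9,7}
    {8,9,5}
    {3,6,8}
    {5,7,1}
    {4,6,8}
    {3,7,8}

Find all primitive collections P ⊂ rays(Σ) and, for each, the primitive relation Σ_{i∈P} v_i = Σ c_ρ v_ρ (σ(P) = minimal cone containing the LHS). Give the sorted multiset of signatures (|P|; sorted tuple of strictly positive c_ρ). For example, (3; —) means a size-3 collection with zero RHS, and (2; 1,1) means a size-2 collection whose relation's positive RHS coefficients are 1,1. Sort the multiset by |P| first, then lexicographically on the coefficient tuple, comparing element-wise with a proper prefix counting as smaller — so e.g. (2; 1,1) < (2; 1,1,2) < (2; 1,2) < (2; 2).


Δ(Σ) — 9 vertices, 16 min non-faces:

  {1,3}:  v_{1} + v_{3} = 0  ⇒ sig = (2; —)
  {2,8}:  v_{2} + v_{8} = 0  ⇒ sig = (2; —)
  {6,7}:  v_{6} + v_{7} = 0  ⇒ sig = (2; —)
  {1,8}:  v_{1} + v_{8} = v_{5}  ⇒ sig = (2; 1)
  {2,5}:  v_{2} + v_{5} = v_{1}  ⇒ sig = (2; 1)
  {3,5}:  v_{3} + v_{5} = v_{8}  ⇒ sig = (2; 1)
  {4,7}:  v_{4} + v_{7} = v_{5}  ⇒ sig = (2; 1)
  {5,6}:  v_{5} + v_{6} = v_{4}  ⇒ sig = (2; 1)
  {2,4}:  v_{2} + v_{4} = v_{1} + v_{6}  ⇒ sig = (2; 1,1)
  {2,9}:  v_{2} + v_{9} = v_{5} + v_{7}  ⇒ sig = (2; 1,1)
  {3,4}:  v_{3} + v_{4} = v_{6} + v_{8}  ⇒ sig = (2; 1,1)
  {6,9}:  v_{6} + v_{9} = v_{5} + v_{8}  ⇒ sig = (2; 1,1)
  {1,9}:  v_{1} + v_{9} = 2·v_{5} + v_{7}  ⇒ sig = (2; 1,2)
  {3,9}:  v_{3} + v_{9} = v_{7} + 2·v_{8}  ⇒ sig = (2; 1,2)
  {4,9}:  v_{4} + v_{9} = 2·v_{5} + v_{8}  ⇒ sig = (2; 1,2)
  {5,7,8}:  v_{5} + v_{7} + v_{8} = v_{9}  ⇒ sig = (3; 1)

Hence PRS(X_Σ) =
    |P|=2: 15 collections, coeffs (), (), (), (1), (1), (1), (1), (1), (1,1), (1,1), (1,1), (1,1), (1,2), (1,2), (1,2)
    |P|=3: 1 collection, coeffs (1)


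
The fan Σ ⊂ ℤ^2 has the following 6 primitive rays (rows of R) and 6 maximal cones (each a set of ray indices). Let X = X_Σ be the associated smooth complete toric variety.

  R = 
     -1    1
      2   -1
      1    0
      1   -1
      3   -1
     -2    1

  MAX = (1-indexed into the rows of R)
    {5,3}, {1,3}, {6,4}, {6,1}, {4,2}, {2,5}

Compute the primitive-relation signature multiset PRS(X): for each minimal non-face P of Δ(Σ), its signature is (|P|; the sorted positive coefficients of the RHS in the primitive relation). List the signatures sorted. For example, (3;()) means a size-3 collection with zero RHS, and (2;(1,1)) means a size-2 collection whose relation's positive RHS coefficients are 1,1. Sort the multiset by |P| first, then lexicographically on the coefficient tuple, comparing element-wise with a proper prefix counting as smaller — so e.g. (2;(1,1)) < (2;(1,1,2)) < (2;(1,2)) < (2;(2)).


Primitive collections (9):

  P = {1,4}:  v_{1} + v_{4} = 0 — sig = (2;())
  P = {2,6}:  v_{2} + v_{6} = 0 — sig = (2;())
  P = {1,2}:  v_{1} + v_{2} = v_{3} — sig = (2;(1))
  P = {2,3}:  v_{2} + v_{3} = v_{5} — sig = (2;(1))
  P = {3,4}:  v_{3} + v_{4} = v_{2} — sig = (2;(1))
  P = {3,6}:  v_{3} + v_{6} = v_{1} — sig = (2;(1))
  P = {5,6}:  v_{5} + v_{6} = v_{3} — sig = (2;(1))
  P = {1,5}:  v_{1} + v_{5} = 2·v_{3} — sig = (2;(2))
  P = {4,5}:  v_{4} + v_{5} = 2·v_{2} — sig = (2;(2))

so the primitive-relation signature multiset is
{ (2;()) ×2,  (2;(1)) ×5,  (2;(2)) ×2 }


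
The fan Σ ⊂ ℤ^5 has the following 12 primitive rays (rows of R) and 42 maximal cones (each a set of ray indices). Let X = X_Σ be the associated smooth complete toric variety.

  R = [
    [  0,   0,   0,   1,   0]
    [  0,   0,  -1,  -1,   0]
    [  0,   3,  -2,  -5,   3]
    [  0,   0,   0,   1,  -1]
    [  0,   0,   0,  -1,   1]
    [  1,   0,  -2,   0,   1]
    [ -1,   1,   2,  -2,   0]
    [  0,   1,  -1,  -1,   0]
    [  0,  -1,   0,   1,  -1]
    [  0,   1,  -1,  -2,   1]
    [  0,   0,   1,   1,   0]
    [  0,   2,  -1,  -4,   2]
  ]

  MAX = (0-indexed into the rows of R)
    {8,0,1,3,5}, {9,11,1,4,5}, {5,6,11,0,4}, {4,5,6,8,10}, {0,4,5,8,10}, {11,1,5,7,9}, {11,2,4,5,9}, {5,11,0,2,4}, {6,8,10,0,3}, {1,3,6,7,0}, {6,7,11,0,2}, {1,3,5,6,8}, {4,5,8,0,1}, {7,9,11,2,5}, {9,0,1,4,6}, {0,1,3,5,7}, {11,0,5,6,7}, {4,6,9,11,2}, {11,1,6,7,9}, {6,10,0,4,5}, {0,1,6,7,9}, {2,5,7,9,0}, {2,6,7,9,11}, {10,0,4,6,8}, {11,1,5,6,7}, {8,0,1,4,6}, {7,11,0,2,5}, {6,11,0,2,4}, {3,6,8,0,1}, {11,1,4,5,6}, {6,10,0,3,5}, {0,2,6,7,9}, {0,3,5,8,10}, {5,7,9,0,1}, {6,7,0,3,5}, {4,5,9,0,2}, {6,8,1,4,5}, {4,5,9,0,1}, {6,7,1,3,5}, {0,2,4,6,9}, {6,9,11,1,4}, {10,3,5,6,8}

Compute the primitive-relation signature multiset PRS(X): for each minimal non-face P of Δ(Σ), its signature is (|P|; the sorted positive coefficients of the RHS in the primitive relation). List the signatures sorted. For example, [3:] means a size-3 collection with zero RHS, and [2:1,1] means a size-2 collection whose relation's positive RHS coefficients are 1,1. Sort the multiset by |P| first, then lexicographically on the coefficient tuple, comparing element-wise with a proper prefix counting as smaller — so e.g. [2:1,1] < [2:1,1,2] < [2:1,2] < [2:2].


The 21 primitive collections of Σ (r=12, n=5):

  • {1,10}:  v_{1} + v_{10} = 0  so sig = [2:]
  • {3,4}:  v_{3} + v_{4} = 0  so sig = [2:]
  • {3,9}:  v_{3} + v_{9} = v_{7}  so sig = [2:1]
  • {4,7}:  v_{4} + v_{7} = v_{9}  so sig = [2:1]
  • {8,9}:  v_{8} + v_{9} = v_{1}  so sig = [2:1]
  • {7,8}:  v_{7} + v_{8} = v_{1} + v_{3}  so sig = [2:1,1]
  • {2,3}:  v_{2} + v_{3} = v_{0} + v_{7} + v_{11}  so sig = [2:1,1,1]
  • {3,11}:  v_{3} + v_{11} = v_{5} + v_{6} + v_{7}  so sig = [2:1,1,1]
  • {8,11}:  v_{8} + v_{11} = v_{1} + v_{5} + v_{6}  so sig = [2:1,1,1]
  • {9,10}:  v_{9} + v_{10} = v_{0} + v_{5} + v_{6}  so sig = [2:1,1,1]
  • {7,10}:  v_{7} + v_{10} = v_{0} + v_{3} + v_{5} + v_{6}  so sig = [2:1,1,1,1]
  • {2,10}:  v_{2} + v_{10} = 2·v_{0} + v_{5} + v_{6} + v_{11}  so sig = [2:1,1,1,2]
  • {10,11}:  v_{10} + v_{11} = v_{0} + 2·v_{5} + 2·v_{6}  so sig = [2:1,2,2]
  • {2,8}:  v_{2} + v_{8} = 2·v_{9}  so sig = [2:2]
  • {1,2}:  v_{1} + v_{2} = 3·v_{9}  so sig = [2:3]
  • {0,9,11}:  v_{0} + v_{9} + v_{11} = v_{2}  so sig = [3:1]
  • {5,6,9}:  v_{5} + v_{6} + v_{9} = v_{11}  so sig = [3:1]
  • {2,5,6}:  v_{2} + v_{5} + v_{6} = v_{0} + 2·v_{11}  so sig = [3:1,2]
  • {0,1,11}:  v_{0} + v_{1} + v_{11} = 2·v_{9}  so sig = [3:2]
  • {0,5,6,8}:  v_{0} + v_{5} + v_{6} + v_{8} = 0  so sig = [4:]
  • {0,1,5,6}:  v_{0} + v_{1} + v_{5} + v_{6} = v_{9}  so sig = [4:1]

Hence PRS(X_Σ) =
    [2:]
    [2:]
    [2:1]
    [2:1]
    [2:1]
    [2:1,1]
    [2:1,1,1]
    [2:1,1,1]
    [2:1,1,1]
    [2:1,1,1]
    [2:1,1,1,1]
    [2:1,1,1,2]
    [2:1,2,2]
    [2:2]
    [2:3]
    [3:1]
    [3:1]
    [3:1,2]
    [3:2]
    [4:]
    [4:1]


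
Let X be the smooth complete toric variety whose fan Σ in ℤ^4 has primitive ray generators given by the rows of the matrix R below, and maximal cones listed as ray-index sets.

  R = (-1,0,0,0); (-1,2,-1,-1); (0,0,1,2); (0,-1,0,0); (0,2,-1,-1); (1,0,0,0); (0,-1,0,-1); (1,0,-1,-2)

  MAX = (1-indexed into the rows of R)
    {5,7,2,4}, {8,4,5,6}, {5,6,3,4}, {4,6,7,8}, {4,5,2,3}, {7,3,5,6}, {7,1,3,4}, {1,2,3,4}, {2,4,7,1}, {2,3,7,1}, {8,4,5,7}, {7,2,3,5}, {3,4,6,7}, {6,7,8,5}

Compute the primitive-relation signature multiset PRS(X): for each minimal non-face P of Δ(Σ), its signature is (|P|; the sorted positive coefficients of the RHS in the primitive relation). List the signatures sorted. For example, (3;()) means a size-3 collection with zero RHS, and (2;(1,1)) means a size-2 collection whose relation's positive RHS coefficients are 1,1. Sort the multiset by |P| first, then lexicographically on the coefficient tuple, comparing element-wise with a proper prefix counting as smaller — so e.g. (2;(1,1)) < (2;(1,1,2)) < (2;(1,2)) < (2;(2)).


Δ(Σ) — 8 vertices, 9 min non-faces:

  P={1,6}:  v_{1} + v_{6} = 0  ⇒ sig = (2;())
  P={1,5}:  v_{1} + v_{5} = v_{2}  ⇒ sig = (2;(1))
  P={2,6}:  v_{2} + v_{6} = v_{5}  ⇒ sig = (2;(1))
  P={3,8}:  v_{3} + v_{8} = v_{6}  ⇒ sig = (2;(1))
  P={1,8}:  v_{1} + v_{8} = v_{4} + v_{5} + v_{7}  ⇒ sig = (2;(1,1,1))
  P={2,8}:  v_{2} + v_{8} = v_{4} + 2·v_{5} + v_{7}  ⇒ sig = (2;(1,1,2))
  P={3,4,5,7}:  v_{3} + v_{4} + v_{5} + v_{7} = 0  ⇒ sig = (4;())
  P={2,3,4,7}:  v_{2} + v_{3} + v_{4} + v_{7} = v_{1}  ⇒ sig = (4;(1))
  P={4,5,6,7}:  v_{4} + v_{5} + v_{6} + v_{7} = v_{8}  ⇒ sig = (4;(1))

Signatures (|P|; sorted positive RHS coefficients), sorted:
    (2;())
    (2;(1))
    (2;(1))
    (2;(1))
    (2;(1,1,1))
    (2;(1,1,2))
    (4;())
    (4;(1))
    (4;(1))


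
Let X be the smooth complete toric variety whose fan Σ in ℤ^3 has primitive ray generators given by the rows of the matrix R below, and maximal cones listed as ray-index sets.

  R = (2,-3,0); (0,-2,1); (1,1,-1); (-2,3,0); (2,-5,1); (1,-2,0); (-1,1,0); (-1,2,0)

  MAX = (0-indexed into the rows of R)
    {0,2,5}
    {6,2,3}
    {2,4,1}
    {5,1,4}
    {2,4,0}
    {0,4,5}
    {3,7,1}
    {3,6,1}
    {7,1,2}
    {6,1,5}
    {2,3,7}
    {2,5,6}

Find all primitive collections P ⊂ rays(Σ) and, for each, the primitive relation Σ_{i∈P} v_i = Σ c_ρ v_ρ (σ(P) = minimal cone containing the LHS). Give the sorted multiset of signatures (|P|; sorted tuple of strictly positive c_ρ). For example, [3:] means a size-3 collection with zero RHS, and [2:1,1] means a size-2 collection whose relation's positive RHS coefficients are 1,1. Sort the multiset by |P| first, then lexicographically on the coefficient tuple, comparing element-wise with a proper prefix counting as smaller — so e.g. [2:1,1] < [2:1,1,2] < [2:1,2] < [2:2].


The 14 primitive collections of Σ (r=8, n=3):

  P={0,3}:  v_{0} + v_{3} = 0 — sig = [2:]
  P={5,7}:  v_{5} + v_{7} = 0 — sig = [2:]
  P={0,1}:  v_{0} + v_{1} = v_{4} — sig = [2:1]
  P={0,6}:  v_{0} + v_{6} = v_{5} — sig = [2:1]
  P={3,4}:  v_{3} + v_{4} = v_{1} — sig = [2:1]
  P={3,5}:  v_{3} + v_{5} = v_{6} — sig = [2:1]
  P={6,7}:  v_{6} + v_{7} = v_{3} — sig = [2:1]
  P={0,7}:  v_{0} + v_{7} = v_{1} + v_{2} — sig = [2:1,1]
  P={4,6}:  v_{4} + v_{6} = v_{1} + v_{5} — sig = [2:1,1]
  P={4,7}:  v_{4} + v_{7} = 2·v_{1} + v_{2} — sig = [2:1,2]
  P={1,2,6}:  v_{1} + v_{2} + v_{6} = 0 — sig = [3:]
  P={1,2,3}:  v_{1} + v_{2} + v_{3} = v_{7} — sig = [3:1]
  P={1,2,5}:  v_{1} + v_{2} + v_{5} = v_{0} — sig = [3:1]
  P={2,4,5}:  v_{2} + v_{4} + v_{5} = 2·v_{0} — sig = [3:2]

so the primitive-relation signature multiset is
    |P|=2: 10 collections, coeffs (), (), (1), (1), (1), (1), (1), (1,1), (1,1), (1,2)
    |P|=3: 4 collections, coeffs (), (1), (1), (2)


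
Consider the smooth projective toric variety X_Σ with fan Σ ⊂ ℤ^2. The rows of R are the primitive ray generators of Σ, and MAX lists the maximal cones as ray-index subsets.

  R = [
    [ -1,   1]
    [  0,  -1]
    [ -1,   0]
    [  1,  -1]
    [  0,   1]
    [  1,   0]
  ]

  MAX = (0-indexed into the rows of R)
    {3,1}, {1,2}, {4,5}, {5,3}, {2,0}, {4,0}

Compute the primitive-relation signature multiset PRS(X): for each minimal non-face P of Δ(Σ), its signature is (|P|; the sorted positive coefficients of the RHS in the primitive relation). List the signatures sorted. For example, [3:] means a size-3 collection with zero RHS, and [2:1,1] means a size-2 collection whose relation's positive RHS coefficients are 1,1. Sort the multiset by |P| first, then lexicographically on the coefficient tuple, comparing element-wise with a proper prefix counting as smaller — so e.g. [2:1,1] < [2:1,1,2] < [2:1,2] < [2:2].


Minimal non-faces — 9 found among 6 rays, 6 max cones:

  P = {0,3}:  v_{0} + v_{3} = 0  →  sig = [2:]
  P = {1,4}:  v_{1} + v_{4} = 0  →  sig = [2:]
  P = {2,5}:  v_{2} + v_{5} = 0  →  sig = [2:]
  P = {0,1}:  v_{0} + v_{1} = v_{2}  →  sig = [2:1]
  P = {0,5}:  v_{0} + v_{5} = v_{4}  →  sig = [2:1]
  P = {1,5}:  v_{1} + v_{5} = v_{3}  →  sig = [2:1]
  P = {2,3}:  v_{2} + v_{3} = v_{1}  →  sig = [2:1]
  P = {2,4}:  v_{2} + v_{4} = v_{0}  →  sig = [2:1]
  P = {3,4}:  v_{3} + v_{4} = v_{5}  →  sig = [2:1]

so the primitive-relation signature multiset is
    |P|=2: 9 collections, coeffs (), (), (), (1), (1), (1), (1), (1), (1)


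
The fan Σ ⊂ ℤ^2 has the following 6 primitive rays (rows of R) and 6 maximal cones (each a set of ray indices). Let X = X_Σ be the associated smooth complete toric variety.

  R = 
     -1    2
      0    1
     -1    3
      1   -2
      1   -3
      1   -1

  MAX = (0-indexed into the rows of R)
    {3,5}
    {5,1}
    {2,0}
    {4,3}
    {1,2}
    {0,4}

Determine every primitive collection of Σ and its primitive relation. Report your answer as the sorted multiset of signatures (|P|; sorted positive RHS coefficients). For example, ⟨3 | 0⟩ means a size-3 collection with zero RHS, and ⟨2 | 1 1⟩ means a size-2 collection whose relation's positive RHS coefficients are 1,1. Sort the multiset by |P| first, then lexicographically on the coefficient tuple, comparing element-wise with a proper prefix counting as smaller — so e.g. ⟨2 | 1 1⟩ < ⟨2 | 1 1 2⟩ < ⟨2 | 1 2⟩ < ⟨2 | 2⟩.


9 minimal non-faces of Δ(Σ) (on 6 rays):

  • {0,3}:  v_{0} + v_{3} = 0  →  sig = ⟨2 | 0⟩
  • {2,4}:  v_{2} + v_{4} = 0  →  sig = ⟨2 | 0⟩
  • {0,1}:  v_{0} + v_{1} = v_{2}  →  sig = ⟨2 | 1⟩
  • {0,5}:  v_{0} + v_{5} = v_{1}  →  sig = ⟨2 | 1⟩
  • {1,3}:  v_{1} + v_{3} = v_{5}  →  sig = ⟨2 | 1⟩
  • {1,4}:  v_{1} + v_{4} = v_{3}  →  sig = ⟨2 | 1⟩
  • {2,3}:  v_{2} + v_{3} = v_{1}  →  sig = ⟨2 | 1⟩
  • {2,5}:  v_{2} + v_{5} = 2·v_{1}  →  sig = ⟨2 | 2⟩
  • {4,5}:  v_{4} + v_{5} = 2·v_{3}  →  sig = ⟨2 | 2⟩

Signatures (|P|; sorted positive RHS coefficients), sorted:
    |P|=2: 9 collections, coeffs (), (), (1), (1), (1), (1), (1), (2), (2)


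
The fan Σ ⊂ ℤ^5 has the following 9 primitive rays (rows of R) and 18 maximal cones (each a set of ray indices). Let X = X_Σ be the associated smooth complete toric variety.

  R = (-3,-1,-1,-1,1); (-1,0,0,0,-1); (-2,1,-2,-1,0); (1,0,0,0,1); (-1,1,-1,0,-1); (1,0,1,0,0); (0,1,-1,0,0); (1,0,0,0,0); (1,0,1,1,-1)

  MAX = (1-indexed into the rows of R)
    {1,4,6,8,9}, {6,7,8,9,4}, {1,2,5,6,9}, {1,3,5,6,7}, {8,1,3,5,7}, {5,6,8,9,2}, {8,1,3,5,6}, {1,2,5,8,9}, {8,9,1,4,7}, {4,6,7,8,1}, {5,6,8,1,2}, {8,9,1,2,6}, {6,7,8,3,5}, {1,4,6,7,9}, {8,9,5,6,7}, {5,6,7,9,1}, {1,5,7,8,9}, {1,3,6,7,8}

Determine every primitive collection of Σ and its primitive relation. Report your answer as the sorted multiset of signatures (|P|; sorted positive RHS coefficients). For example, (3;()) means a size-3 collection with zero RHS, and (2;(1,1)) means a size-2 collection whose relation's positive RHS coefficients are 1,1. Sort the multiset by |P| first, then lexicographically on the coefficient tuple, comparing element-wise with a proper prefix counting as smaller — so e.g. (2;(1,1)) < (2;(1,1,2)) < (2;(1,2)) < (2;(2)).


9 collections generate NE(X_Σ); each relation:

  P = {2,4}:  v_{2} + v_{4} = 0  ⇒ sig = (2;())
  P = {2,7}:  v_{2} + v_{7} = v_{5}  ⇒ sig = (2;(1))
  P = {3,9}:  v_{3} + v_{9} = v_{5}  ⇒ sig = (2;(1))
  P = {4,5}:  v_{4} + v_{5} = v_{7}  ⇒ sig = (2;(1))
  P = {2,3}:  v_{2} + v_{3} = v_{1} + 2·v_{5} + v_{6} + v_{8}  ⇒ sig = (2;(1,1,1,2))
  P = {3,4}:  v_{3} + v_{4} = v_{1} + v_{6} + 2·v_{7} + v_{8}  ⇒ sig = (2;(1,1,1,2))
  P = {1,6,7,8,9}:  v_{1} + v_{6} + v_{7} + v_{8} + v_{9} = 0  ⇒ sig = (5;())
  P = {1,5,6,7,8}:  v_{1} + v_{5} + v_{6} + v_{7} + v_{8} = v_{3}  ⇒ sig = (5;(1))
  P = {1,5,6,8,9}:  v_{1} + v_{5} + v_{6} + v_{8} + v_{9} = v_{2}  ⇒ sig = (5;(1))

Hence PRS(X_Σ) =
{ (2;()),  (2;(1)) ×3,  (2;(1,1,1,2)) ×2,  (5;()),  (5;(1)) ×2 }


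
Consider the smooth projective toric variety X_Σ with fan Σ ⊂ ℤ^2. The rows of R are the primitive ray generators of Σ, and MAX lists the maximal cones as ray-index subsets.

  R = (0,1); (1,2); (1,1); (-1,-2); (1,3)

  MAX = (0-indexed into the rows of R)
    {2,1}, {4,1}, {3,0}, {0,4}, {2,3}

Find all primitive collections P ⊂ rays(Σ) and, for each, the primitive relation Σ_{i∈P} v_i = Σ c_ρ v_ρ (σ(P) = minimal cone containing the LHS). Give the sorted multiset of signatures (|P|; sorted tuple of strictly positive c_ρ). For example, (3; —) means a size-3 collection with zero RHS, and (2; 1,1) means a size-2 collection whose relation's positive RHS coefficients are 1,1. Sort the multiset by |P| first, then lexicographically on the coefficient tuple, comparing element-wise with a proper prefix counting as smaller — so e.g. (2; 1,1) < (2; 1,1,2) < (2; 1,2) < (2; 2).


5 minimal non-faces of Δ(Σ) (on 5 rays):

  {1,3}:  v_{1} + v_{3} = 0  ⟹  sig = (2; —)
  {0,1}:  v_{0} + v_{1} = v_{4}  ⟹  sig = (2; 1)
  {0,2}:  v_{0} + v_{2} = v_{1}  ⟹  sig = (2; 1)
  {3,4}:  v_{3} + v_{4} = v_{0}  ⟹  sig = (2; 1)
  {2,4}:  v_{2} + v_{4} = 2·v_{1}  ⟹  sig = (2; 2)

Sorted signature multiset PRS(X):
    |P|=2: 5 collections, coeffs (), (1), (1), (1), (2)


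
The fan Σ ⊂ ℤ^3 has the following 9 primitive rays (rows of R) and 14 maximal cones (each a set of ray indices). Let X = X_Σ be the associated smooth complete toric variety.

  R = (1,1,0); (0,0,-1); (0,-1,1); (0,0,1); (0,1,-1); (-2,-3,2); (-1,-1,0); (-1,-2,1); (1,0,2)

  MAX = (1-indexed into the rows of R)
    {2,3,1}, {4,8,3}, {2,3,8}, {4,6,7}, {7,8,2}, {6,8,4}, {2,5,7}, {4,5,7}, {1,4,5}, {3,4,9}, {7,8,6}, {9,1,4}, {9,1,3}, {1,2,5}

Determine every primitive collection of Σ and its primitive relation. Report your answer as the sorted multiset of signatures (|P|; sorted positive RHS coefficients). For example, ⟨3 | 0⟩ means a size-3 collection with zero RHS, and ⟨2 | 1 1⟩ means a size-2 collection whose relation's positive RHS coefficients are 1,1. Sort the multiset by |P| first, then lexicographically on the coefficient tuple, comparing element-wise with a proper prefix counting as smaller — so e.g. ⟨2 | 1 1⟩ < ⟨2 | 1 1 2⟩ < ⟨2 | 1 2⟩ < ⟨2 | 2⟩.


The 17 primitive collections of Σ (r=9, n=3):

  P={1,7}:  v_{1} + v_{7} = 0  so sig = ⟨2 | 0⟩
  P={2,4}:  v_{2} + v_{4} = 0  so sig = ⟨2 | 0⟩
  P={3,5}:  v_{3} + v_{5} = 0  so sig = ⟨2 | 0⟩
  P={1,8}:  v_{1} + v_{8} = v_{3}  so sig = ⟨2 | 1⟩
  P={3,7}:  v_{3} + v_{7} = v_{8}  so sig = ⟨2 | 1⟩
  P={5,8}:  v_{5} + v_{8} = v_{7}  so sig = ⟨2 | 1⟩
  P={1,6}:  v_{1} + v_{6} = v_{4} + v_{8}  so sig = ⟨2 | 1 1⟩
  P={2,6}:  v_{2} + v_{6} = v_{7} + v_{8}  so sig = ⟨2 | 1 1⟩
  P={2,9}:  v_{2} + v_{9} = v_{1} + v_{3}  so sig = ⟨2 | 1 1⟩
  P={5,9}:  v_{5} + v_{9} = v_{1} + v_{4}  so sig = ⟨2 | 1 1⟩
  P={7,9}:  v_{7} + v_{9} = v_{3} + v_{4}  so sig = ⟨2 | 1 1⟩
  P={6,9}:  v_{6} + v_{9} = v_{3} + 2·v_{4} + v_{8}  so sig = ⟨2 | 1 1 2⟩
  P={3,6}:  v_{3} + v_{6} = v_{4} + 2·v_{8}  so sig = ⟨2 | 1 2⟩
  P={5,6}:  v_{5} + v_{6} = v_{4} + 2·v_{7}  so sig = ⟨2 | 1 2⟩
  P={8,9}:  v_{8} + v_{9} = 2·v_{3} + v_{4}  so sig = ⟨2 | 1 2⟩
  P={1,3,4}:  v_{1} + v_{3} + v_{4} = v_{9}  so sig = ⟨3 | 1⟩
  P={4,7,8}:  v_{4} + v_{7} + v_{8} = v_{6}  so sig = ⟨3 | 1⟩

Hence PRS(X_Σ) =
    |P|=2: 15 collections, coeffs (), (), (), (1), (1), (1), (1,1), (1,1), (1,1), (1,1), (1,1), (1,1,2), (1,2), (1,2), (1,2)
    |P|=3: 2 collections, coeffs (1), (1)


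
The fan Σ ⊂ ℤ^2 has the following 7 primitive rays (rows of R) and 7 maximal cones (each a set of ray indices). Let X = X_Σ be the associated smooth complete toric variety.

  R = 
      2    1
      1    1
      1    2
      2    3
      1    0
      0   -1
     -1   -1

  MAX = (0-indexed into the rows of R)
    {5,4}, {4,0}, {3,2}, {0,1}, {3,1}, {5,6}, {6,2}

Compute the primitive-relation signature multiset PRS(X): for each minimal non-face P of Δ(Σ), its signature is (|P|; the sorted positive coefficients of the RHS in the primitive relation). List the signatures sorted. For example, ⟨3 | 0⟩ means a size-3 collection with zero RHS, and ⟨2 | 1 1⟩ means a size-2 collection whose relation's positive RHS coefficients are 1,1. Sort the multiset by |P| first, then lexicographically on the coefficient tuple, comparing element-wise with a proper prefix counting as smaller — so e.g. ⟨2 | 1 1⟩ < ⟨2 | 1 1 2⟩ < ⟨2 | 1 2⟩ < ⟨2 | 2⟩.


|primitive collections| = 14. Relations:

  P={1,6}:  v_{1} + v_{6} = 0  ⇒ sig = ⟨2 | 0⟩
  P={0,6}:  v_{0} + v_{6} = v_{4}  ⇒ sig = ⟨2 | 1⟩
  P={1,2}:  v_{1} + v_{2} = v_{3}  ⇒ sig = ⟨2 | 1⟩
  P={1,4}:  v_{1} + v_{4} = v_{0}  ⇒ sig = ⟨2 | 1⟩
  P={1,5}:  v_{1} + v_{5} = v_{4}  ⇒ sig = ⟨2 | 1⟩
  P={2,5}:  v_{2} + v_{5} = v_{1}  ⇒ sig = ⟨2 | 1⟩
  P={3,6}:  v_{3} + v_{6} = v_{2}  ⇒ sig = ⟨2 | 1⟩
  P={4,6}:  v_{4} + v_{6} = v_{5}  ⇒ sig = ⟨2 | 1⟩
  P={0,5}:  v_{0} + v_{5} = 2·v_{4}  ⇒ sig = ⟨2 | 2⟩
  P={2,4}:  v_{2} + v_{4} = 2·v_{1}  ⇒ sig = ⟨2 | 2⟩
  P={3,5}:  v_{3} + v_{5} = 2·v_{1}  ⇒ sig = ⟨2 | 2⟩
  P={0,2}:  v_{0} + v_{2} = 3·v_{1}  ⇒ sig = ⟨2 | 3⟩
  P={3,4}:  v_{3} + v_{4} = 3·v_{1}  ⇒ sig = ⟨2 | 3⟩
  P={0,3}:  v_{0} + v_{3} = 4·v_{1}  ⇒ sig = ⟨2 | 4⟩

Hence PRS(X_Σ) =
    |P|=2: 14 collections, coeffs (), (1), (1), (1), (1), (1), (1), (1), (2), (2), (2), (3), (3), (4)


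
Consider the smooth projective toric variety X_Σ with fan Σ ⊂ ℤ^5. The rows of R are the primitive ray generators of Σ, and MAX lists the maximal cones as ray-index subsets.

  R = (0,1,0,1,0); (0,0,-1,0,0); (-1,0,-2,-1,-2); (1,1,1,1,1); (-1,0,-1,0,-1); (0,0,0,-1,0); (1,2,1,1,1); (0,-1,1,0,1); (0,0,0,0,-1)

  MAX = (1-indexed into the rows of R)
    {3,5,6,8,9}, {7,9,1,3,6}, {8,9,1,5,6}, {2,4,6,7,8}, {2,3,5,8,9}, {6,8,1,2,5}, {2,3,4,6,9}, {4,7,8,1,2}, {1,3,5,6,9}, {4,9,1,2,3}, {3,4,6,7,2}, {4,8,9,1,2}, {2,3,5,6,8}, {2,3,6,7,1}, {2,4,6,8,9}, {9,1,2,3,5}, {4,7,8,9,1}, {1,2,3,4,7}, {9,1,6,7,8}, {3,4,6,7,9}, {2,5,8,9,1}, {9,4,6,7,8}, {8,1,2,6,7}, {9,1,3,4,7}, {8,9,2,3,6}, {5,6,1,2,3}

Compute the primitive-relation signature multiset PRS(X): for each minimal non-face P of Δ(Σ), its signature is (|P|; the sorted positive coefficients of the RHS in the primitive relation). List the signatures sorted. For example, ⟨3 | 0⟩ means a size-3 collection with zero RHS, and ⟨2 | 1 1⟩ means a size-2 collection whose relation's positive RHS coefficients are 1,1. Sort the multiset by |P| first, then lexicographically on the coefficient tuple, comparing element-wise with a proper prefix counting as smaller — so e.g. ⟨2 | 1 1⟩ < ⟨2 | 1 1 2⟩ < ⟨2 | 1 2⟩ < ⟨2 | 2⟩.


9 collections generate NE(X_Σ); each relation:

  P={4,5}:  v_{4} + v_{5} = v_{1}  ⟹  sig = ⟨2 | 1⟩
  P={5,7}:  v_{5} + v_{7} = 2·v_{1} + v_{6}  ⟹  sig = ⟨2 | 1 2⟩
  P={3,4,8}:  v_{3} + v_{4} + v_{8} = 0  ⟹  sig = ⟨3 | 0⟩
  P={1,3,8}:  v_{1} + v_{3} + v_{8} = v_{5}  ⟹  sig = ⟨3 | 1⟩
  P={1,4,6}:  v_{1} + v_{4} + v_{6} = v_{7}  ⟹  sig = ⟨3 | 1⟩
  P={3,7,8}:  v_{3} + v_{7} + v_{8} = v_{1} + v_{6}  ⟹  sig = ⟨3 | 1 1⟩
  P={2,7,9}:  v_{2} + v_{7} + v_{9} = v_{3} + 2·v_{4}  ⟹  sig = ⟨3 | 1 2⟩
  P={2,5,6,9}:  v_{2} + v_{5} + v_{6} + v_{9} = v_{3}  ⟹  sig = ⟨4 | 1⟩
  P={1,2,6,9}:  v_{1} + v_{2} + v_{6} + v_{9} = v_{3} + v_{4}  ⟹  sig = ⟨4 | 1 1⟩

Hence PRS(X_Σ) =
{ ⟨2 | 1⟩,  ⟨2 | 1 2⟩,  ⟨3 | 0⟩,  ⟨3 | 1⟩ ×2,  ⟨3 | 1 1⟩,  ⟨3 | 1 2⟩,  ⟨4 | 1⟩,  ⟨4 | 1 1⟩ }


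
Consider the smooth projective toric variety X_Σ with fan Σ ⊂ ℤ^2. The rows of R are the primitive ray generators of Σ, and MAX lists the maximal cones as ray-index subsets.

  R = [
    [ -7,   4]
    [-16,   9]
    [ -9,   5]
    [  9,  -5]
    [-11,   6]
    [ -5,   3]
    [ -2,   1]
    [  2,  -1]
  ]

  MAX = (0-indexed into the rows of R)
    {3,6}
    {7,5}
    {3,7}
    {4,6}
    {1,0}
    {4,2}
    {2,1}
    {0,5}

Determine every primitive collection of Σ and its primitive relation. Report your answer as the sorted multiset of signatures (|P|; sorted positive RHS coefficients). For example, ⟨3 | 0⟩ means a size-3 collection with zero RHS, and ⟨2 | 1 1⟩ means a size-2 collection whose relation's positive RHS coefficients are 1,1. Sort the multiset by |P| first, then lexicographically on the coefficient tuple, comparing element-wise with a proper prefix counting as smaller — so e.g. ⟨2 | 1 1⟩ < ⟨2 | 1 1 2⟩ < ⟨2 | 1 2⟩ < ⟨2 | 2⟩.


Minimal non-faces — 20 found among 8 rays, 8 max cones:

  P = {2,3}:  v_{2} + v_{3} = 0  ⟹  sig = ⟨2 | 0⟩
  P = {6,7}:  v_{6} + v_{7} = 0  ⟹  sig = ⟨2 | 0⟩
  P = {0,2}:  v_{0} + v_{2} = v_{1}  ⟹  sig = ⟨2 | 1⟩
  P = {0,3}:  v_{0} + v_{3} = v_{7}  ⟹  sig = ⟨2 | 1⟩
  P = {0,6}:  v_{0} + v_{6} = v_{2}  ⟹  sig = ⟨2 | 1⟩
  P = {0,7}:  v_{0} + v_{7} = v_{5}  ⟹  sig = ⟨2 | 1⟩
  P = {1,3}:  v_{1} + v_{3} = v_{0}  ⟹  sig = ⟨2 | 1⟩
  P = {2,6}:  v_{2} + v_{6} = v_{4}  ⟹  sig = ⟨2 | 1⟩
  P = {2,7}:  v_{2} + v_{7} = v_{0}  ⟹  sig = ⟨2 | 1⟩
  P = {3,4}:  v_{3} + v_{4} = v_{6}  ⟹  sig = ⟨2 | 1⟩
  P = {4,5}:  v_{4} + v_{5} = v_{1}  ⟹  sig = ⟨2 | 1⟩
  P = {4,7}:  v_{4} + v_{7} = v_{2}  ⟹  sig = ⟨2 | 1⟩
  P = {5,6}:  v_{5} + v_{6} = v_{0}  ⟹  sig = ⟨2 | 1⟩
  P = {0,4}:  v_{0} + v_{4} = 2·v_{2}  ⟹  sig = ⟨2 | 2⟩
  P = {1,6}:  v_{1} + v_{6} = 2·v_{2}  ⟹  sig = ⟨2 | 2⟩
  P = {1,7}:  v_{1} + v_{7} = 2·v_{0}  ⟹  sig = ⟨2 | 2⟩
  P = {2,5}:  v_{2} + v_{5} = 2·v_{0}  ⟹  sig = ⟨2 | 2⟩
  P = {3,5}:  v_{3} + v_{5} = 2·v_{7}  ⟹  sig = ⟨2 | 2⟩
  P = {1,4}:  v_{1} + v_{4} = 3·v_{2}  ⟹  sig = ⟨2 | 3⟩
  P = {1,5}:  v_{1} + v_{5} = 3·v_{0}  ⟹  sig = ⟨2 | 3⟩

so the primitive-relation signature multiset is
    ⟨2 | 0⟩
    ⟨2 | 0⟩
    ⟨2 | 1⟩
    ⟨2 | 1⟩
    ⟨2 | 1⟩
    ⟨2 | 1⟩
    ⟨2 | 1⟩
    ⟨2 | 1⟩
    ⟨2 | 1⟩
    ⟨2 | 1⟩
    ⟨2 | 1⟩
    ⟨2 | 1⟩
    ⟨2 | 1⟩
    ⟨2 | 2⟩
    ⟨2 | 2⟩
    ⟨2 | 2⟩
    ⟨2 | 2⟩
    ⟨2 | 2⟩
    ⟨2 | 3⟩
    ⟨2 | 3⟩


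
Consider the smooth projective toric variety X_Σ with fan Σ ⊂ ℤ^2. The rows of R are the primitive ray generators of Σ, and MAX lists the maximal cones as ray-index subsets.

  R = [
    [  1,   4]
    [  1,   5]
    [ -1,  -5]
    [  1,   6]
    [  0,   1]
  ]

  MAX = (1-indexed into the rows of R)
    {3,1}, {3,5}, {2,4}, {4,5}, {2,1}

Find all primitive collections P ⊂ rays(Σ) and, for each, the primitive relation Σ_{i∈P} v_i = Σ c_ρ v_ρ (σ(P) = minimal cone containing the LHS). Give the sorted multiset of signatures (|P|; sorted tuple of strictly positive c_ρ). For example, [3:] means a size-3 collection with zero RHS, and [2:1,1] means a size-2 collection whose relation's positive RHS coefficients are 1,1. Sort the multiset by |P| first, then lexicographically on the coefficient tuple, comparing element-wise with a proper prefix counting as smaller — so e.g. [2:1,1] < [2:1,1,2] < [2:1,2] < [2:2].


Primitive collections (5):

  • {2,3}:  v_{2} + v_{3} = 0  so sig = [2:]
  • {1,5}:  v_{1} + v_{5} = v_{2}  so sig = [2:1]
  • {2,5}:  v_{2} + v_{5} = v_{4}  so sig = [2:1]
  • {3,4}:  v_{3} + v_{4} = v_{5}  so sig = [2:1]
  • {1,4}:  v_{1} + v_{4} = 2·v_{2}  so sig = [2:2]

so the primitive-relation signature multiset is
    [2:]
    [2:1]
    [2:1]
    [2:1]
    [2:2]


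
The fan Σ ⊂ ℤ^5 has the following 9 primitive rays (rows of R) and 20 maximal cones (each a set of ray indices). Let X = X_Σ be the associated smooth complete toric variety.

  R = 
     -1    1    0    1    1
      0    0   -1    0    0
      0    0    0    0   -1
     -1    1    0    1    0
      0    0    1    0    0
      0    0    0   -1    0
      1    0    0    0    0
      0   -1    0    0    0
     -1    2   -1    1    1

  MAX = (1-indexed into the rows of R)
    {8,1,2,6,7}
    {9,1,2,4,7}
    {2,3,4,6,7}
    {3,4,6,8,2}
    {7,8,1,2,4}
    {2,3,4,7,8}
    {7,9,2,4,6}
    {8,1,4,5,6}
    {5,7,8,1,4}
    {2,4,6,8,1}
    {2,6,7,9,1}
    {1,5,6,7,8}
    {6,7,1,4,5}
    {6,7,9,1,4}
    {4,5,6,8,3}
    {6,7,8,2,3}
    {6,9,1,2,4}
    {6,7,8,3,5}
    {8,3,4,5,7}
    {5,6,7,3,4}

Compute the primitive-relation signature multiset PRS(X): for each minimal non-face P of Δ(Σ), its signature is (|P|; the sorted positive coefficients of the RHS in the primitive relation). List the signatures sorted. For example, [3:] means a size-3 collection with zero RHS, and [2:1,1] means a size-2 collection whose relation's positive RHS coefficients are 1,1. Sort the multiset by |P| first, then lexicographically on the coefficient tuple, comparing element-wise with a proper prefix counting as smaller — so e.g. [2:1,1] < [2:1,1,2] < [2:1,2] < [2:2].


The 7 primitive collections of Σ (r=9, n=5):

  • {2,5}:  v_{2} + v_{5} = 0  ⟹  sig = [2:]
  • {1,3}:  v_{1} + v_{3} = v_{4}  ⟹  sig = [2:1]
  • {8,9}:  v_{8} + v_{9} = v_{1} + v_{2}  ⟹  sig = [2:1,1]
  • {5,9}:  v_{5} + v_{9} = v_{1} + v_{4} + v_{6} + v_{7}  ⟹  sig = [2:1,1,1,1]
  • {3,9}:  v_{3} + v_{9} = v_{2} + 2·v_{4} + v_{6} + v_{7}  ⟹  sig = [2:1,1,1,2]
  • {4,6,7,8}:  v_{4} + v_{6} + v_{7} + v_{8} = 0  ⟹  sig = [4:]
  • {1,2,4,6,7}:  v_{1} + v_{2} + v_{4} + v_{6} + v_{7} = v_{9}  ⟹  sig = [5:1]

Signatures (|P|; sorted positive RHS coefficients), sorted:
{ [2:],  [2:1],  [2:1,1],  [2:1,1,1,1],  [2:1,1,1,2],  [4:],  [5:1] }


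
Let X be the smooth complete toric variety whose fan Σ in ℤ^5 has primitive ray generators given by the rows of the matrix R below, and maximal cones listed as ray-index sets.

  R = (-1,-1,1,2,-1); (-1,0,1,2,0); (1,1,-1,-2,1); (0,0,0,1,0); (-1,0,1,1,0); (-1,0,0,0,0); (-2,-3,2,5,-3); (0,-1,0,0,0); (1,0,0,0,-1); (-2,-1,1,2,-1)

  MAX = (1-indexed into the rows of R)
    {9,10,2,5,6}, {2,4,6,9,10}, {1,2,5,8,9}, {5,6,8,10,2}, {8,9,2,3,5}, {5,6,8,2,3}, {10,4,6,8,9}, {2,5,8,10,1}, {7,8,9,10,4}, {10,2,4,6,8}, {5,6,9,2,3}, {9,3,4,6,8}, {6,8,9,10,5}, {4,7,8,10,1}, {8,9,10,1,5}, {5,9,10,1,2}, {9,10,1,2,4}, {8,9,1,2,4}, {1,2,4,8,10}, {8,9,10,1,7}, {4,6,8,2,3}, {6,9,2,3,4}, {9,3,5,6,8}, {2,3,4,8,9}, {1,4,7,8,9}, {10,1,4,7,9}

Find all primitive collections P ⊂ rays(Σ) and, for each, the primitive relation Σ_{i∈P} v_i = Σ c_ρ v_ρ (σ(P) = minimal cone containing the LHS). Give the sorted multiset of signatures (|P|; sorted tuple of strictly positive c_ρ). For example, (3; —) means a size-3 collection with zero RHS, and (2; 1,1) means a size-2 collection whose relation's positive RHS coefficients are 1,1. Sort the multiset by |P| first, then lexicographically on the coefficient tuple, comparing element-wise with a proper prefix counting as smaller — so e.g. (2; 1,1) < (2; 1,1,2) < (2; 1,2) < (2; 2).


|primitive collections| = 11. Relations:

  P = {1,3}:  v_{1} + v_{3} = 0  ⇒ sig = (2; —)
  P = {1,6}:  v_{1} + v_{6} = v_{10}  ⇒ sig = (2; 1)
  P = {3,10}:  v_{3} + v_{10} = v_{6}  ⇒ sig = (2; 1)
  P = {4,5}:  v_{4} + v_{5} = v_{2}  ⇒ sig = (2; 1)
  P = {3,7}:  v_{3} + v_{7} = v_{4} + v_{8} + v_{9} + v_{10}  ⇒ sig = (2; 1,1,1,1)
  P = {6,7}:  v_{6} + v_{7} = v_{4} + v_{8} + v_{9} + 2·v_{10}  ⇒ sig = (2; 1,1,1,2)
  P = {2,7}:  v_{2} + v_{7} = 3·v_{1} + v_{4}  ⇒ sig = (2; 1,3)
  P = {5,7}:  v_{5} + v_{7} = 3·v_{1}  ⇒ sig = (2; 3)
  P = {2,6,8,9}:  v_{2} + v_{6} + v_{8} + v_{9} = v_{1}  ⇒ sig = (4; 1)
  P = {2,8,9,10}:  v_{2} + v_{8} + v_{9} + v_{10} = 2·v_{1}  ⇒ sig = (4; 2)
  P = {1,4,8,9,10}:  v_{1} + v_{4} + v_{8} + v_{9} + v_{10} = v_{7}  ⇒ sig = (5; 1)

so the primitive-relation signature multiset is
    (2; —)
    (2; 1)
    (2; 1)
    (2; 1)
    (2; 1,1,1,1)
    (2; 1,1,1,2)
    (2; 1,3)
    (2; 3)
    (4; 1)
    (4; 2)
    (5; 1)
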